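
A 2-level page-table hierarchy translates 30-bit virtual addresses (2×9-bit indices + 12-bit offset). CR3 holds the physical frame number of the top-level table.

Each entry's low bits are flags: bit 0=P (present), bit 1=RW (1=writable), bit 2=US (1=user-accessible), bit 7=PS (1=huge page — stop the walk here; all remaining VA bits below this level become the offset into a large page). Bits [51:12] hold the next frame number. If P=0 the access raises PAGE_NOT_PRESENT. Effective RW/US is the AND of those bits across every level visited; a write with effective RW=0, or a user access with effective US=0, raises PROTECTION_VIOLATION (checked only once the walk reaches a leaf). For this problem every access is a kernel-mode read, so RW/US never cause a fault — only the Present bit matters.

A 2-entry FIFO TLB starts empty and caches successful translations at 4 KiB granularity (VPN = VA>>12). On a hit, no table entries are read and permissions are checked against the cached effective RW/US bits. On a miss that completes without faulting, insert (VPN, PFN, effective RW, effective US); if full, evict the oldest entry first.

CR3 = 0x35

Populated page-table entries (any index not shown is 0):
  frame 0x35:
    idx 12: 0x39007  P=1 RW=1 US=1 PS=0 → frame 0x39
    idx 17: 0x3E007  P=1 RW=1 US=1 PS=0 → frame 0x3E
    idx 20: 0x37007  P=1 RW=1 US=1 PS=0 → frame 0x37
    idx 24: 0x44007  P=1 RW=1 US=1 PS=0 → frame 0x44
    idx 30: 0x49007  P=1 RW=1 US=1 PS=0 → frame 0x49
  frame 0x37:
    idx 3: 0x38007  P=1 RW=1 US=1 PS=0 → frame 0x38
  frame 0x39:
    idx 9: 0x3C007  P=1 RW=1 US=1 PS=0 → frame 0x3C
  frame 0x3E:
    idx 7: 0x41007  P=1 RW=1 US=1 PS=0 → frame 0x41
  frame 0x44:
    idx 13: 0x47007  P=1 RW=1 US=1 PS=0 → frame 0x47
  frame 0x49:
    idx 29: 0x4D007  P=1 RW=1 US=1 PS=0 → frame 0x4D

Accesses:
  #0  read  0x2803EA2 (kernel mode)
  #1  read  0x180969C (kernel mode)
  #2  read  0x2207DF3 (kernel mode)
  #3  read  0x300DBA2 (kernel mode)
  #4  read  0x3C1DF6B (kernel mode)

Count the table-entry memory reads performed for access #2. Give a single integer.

Per-access translation:
#0 VA=0x2803EA2 (r,kernel):
  lvl0: tbl 0x35, slot 20 ⇒ 0x37007 (P1/RW1/US1/PS0)
  lvl1: tbl 0x37, slot 3 ⇒ 0x38007 (P1/RW1/US1/PS0)
  ⇒ phys 0x38EA2  [2 reads]
#1 VA=0x180969C (r,kernel):
  lvl0: tbl 0x35, slot 12 ⇒ 0x39007 (P1/RW1/US1/PS0)
  lvl1: tbl 0x39, slot 9 ⇒ 0x3C007 (P1/RW1/US1/PS0)
  ⇒ phys 0x3C69C  [2 reads]
#2 VA=0x2207DF3 (r,kernel):
  lvl0: tbl 0x35, slot 17 ⇒ 0x3E007 (P1/RW1/US1/PS0)
  lvl1: tbl 0x3E, slot 7 ⇒ 0x41007 (P1/RW1/US1/PS0)
  ⇒ phys 0x41DF3  [2 reads]
#3 VA=0x300DBA2 (r,kernel):
  lvl0: tbl 0x35, slot 24 ⇒ 0x44007 (P1/RW1/US1/PS0)
  lvl1: tbl 0x44, slot 13 ⇒ 0x47007 (P1/RW1/US1/PS0)
  ⇒ phys 0x47BA2  [2 reads]
#4 VA=0x3C1DF6B (r,kernel):
  lvl0: tbl 0x35, slot 30 ⇒ 0x49007 (P1/RW1/US1/PS0)
  lvl1: tbl 0x49, slot 29 ⇒ 0x4D007 (P1/RW1/US1/PS0)
  ⇒ phys 0x4DF6B  [2 reads]

Entries read for #2: 2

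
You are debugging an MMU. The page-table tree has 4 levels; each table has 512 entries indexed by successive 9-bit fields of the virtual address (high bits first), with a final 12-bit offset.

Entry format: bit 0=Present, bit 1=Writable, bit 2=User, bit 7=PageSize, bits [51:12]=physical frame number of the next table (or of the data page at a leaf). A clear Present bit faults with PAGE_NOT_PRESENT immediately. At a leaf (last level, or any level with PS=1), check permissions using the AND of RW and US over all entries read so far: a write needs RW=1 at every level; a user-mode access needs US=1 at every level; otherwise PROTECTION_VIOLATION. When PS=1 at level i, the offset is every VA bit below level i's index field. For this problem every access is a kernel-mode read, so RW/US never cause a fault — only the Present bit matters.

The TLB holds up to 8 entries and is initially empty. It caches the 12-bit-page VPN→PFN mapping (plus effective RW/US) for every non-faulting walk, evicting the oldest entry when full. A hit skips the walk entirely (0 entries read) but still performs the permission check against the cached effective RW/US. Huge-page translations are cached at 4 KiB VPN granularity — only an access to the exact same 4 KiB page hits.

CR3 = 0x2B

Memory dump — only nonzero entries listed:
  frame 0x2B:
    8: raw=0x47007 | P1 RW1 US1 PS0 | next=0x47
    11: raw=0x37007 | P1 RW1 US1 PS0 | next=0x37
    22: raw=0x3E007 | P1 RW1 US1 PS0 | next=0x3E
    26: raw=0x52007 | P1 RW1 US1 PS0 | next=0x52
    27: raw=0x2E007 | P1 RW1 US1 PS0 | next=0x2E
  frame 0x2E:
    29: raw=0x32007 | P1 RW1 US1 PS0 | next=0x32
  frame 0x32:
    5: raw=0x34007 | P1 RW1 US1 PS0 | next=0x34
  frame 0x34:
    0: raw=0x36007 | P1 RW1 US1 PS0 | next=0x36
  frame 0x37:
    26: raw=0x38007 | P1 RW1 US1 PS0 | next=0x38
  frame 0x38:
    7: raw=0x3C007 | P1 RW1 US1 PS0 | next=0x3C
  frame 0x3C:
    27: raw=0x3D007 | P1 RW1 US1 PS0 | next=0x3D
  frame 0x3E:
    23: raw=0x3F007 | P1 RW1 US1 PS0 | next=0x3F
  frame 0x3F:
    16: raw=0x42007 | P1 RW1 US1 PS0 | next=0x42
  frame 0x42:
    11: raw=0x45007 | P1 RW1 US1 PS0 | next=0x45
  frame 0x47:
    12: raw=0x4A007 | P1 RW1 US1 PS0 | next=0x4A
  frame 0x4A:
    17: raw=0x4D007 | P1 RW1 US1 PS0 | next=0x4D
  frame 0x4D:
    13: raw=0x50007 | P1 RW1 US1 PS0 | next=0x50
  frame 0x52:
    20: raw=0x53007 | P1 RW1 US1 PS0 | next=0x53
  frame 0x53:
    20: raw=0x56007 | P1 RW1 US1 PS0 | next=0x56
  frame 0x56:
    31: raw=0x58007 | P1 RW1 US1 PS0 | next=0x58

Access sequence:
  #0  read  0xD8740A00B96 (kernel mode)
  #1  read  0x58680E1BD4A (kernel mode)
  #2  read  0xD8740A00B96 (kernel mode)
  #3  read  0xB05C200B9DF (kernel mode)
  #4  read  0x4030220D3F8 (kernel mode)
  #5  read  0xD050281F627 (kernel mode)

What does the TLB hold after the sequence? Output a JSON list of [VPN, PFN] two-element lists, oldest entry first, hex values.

Walk each access:
#0 VA=0xD8740A00B96 (r,kernel):
  lvl0: tbl 0x2B, slot 27 ⇒ 0x2E007 (P1/RW1/US1/PS0)
  lvl1: tbl 0x2E, slot 29 ⇒ 0x32007 (P1/RW1/US1/PS0)
  lvl2: tbl 0x32, slot 5 ⇒ 0x34007 (P1/RW1/US1/PS0)
  lvl3: tbl 0x34, slot 0 ⇒ 0x36007 (P1/RW1/US1/PS0)
  → PA=0x36B96  (4 entries read)
#1 VA=0x58680E1BD4A (r,kernel):
  lvl0: tbl 0x2B, slot 11 ⇒ 0x37007 (P1/RW1/US1/PS0)
  lvl1: tbl 0x37, slot 26 ⇒ 0x38007 (P1/RW1/US1/PS0)
  lvl2: tbl 0x38, slot 7 ⇒ 0x3C007 (P1/RW1/US1/PS0)
  lvl3: tbl 0x3C, slot 27 ⇒ 0x3D007 (P1/RW1/US1/PS0)
  → PA=0x3DD4A  (4 entries read)
#2 VA=0xD8740A00B96 (r,kernel):
  TLB hit vpn=0xD8740A00 → PA=0x36B96
#3 VA=0xB05C200B9DF (r,kernel):
  lvl0: tbl 0x2B, slot 22 ⇒ 0x3E007 (P1/RW1/US1/PS0)
  lvl1: tbl 0x3E, slot 23 ⇒ 0x3F007 (P1/RW1/US1/PS0)
  lvl2: tbl 0x3F, slot 16 ⇒ 0x42007 (P1/RW1/US1/PS0)
  lvl3: tbl 0x42, slot 11 ⇒ 0x45007 (P1/RW1/US1/PS0)
  → PA=0x459DF  (4 entries read)
#4 VA=0x4030220D3F8 (r,kernel):
  lvl0: tbl 0x2B, slot 8 ⇒ 0x47007 (P1/RW1/US1/PS0)
  lvl1: tbl 0x47, slot 12 ⇒ 0x4A007 (P1/RW1/US1/PS0)
  lvl2: tbl 0x4A, slot 17 ⇒ 0x4D007 (P1/RW1/US1/PS0)
  lvl3: tbl 0x4D, slot 13 ⇒ 0x50007 (P1/RW1/US1/PS0)
  → PA=0x503F8  (4 entries read)
#5 VA=0xD050281F627 (r,kernel):
  lvl0: tbl 0x2B, slot 26 ⇒ 0x52007 (P1/RW1/US1/PS0)
  lvl1: tbl 0x52, slot 20 ⇒ 0x53007 (P1/RW1/US1/PS0)
  lvl2: tbl 0x53, slot 20 ⇒ 0x56007 (P1/RW1/US1/PS0)
  lvl3: tbl 0x56, slot 31 ⇒ 0x58007 (P1/RW1/US1/PS0)
  → PA=0x58627  (4 entries read)

TLB: [["0xD8740A00", "0x36"], ["0x58680E1B", "0x3D"], ["0xB05C200B", "0x45"], ["0x4030220D", "0x50"], ["0xD050281F", "0x58"]]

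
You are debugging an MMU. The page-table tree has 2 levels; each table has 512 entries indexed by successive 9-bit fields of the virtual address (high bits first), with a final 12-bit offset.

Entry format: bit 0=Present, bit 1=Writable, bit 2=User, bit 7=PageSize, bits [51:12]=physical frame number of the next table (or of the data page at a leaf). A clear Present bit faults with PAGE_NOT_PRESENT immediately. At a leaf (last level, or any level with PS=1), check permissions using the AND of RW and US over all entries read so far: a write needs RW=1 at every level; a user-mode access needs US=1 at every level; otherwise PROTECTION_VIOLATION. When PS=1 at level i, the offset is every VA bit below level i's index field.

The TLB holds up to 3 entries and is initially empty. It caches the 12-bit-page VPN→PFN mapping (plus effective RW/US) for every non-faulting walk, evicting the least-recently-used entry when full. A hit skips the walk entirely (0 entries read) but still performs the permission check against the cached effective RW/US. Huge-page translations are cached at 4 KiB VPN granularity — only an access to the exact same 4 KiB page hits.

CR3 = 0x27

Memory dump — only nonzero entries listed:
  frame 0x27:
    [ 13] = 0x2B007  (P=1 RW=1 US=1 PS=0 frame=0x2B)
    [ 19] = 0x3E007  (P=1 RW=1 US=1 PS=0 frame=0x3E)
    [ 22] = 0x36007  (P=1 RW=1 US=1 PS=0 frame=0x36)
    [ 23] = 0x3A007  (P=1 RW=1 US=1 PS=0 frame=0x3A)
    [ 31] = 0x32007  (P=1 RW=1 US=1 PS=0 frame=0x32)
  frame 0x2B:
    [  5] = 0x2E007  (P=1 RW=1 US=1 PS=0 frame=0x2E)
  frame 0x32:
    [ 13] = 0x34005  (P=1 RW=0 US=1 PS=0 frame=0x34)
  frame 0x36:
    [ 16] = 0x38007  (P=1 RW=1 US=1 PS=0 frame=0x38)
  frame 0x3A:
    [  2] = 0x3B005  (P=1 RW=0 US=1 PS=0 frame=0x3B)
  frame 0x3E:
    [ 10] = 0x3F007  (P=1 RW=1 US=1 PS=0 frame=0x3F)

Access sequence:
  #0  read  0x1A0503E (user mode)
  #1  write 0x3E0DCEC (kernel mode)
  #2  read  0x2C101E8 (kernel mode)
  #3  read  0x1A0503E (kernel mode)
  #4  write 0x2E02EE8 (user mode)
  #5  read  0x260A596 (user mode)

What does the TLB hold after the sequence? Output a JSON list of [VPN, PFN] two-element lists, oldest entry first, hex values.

Trace:
#0 VA=0x1A0503E (r,user):
  L0: frame=0x27 idx=13 entry=0x2B007 [P=1 RW=1 US=1 PS=0]
  L1: frame=0x2B idx=5 entry=0x2E007 [P=1 RW=1 US=1 PS=0]
  ⇒ phys 0x2E03E  [2 reads]
#1 VA=0x3E0DCEC (w,kernel):
  L0: frame=0x27 idx=31 entry=0x32007 [P=1 RW=1 US=1 PS=0]
  L1: frame=0x32 idx=13 entry=0x34005 [P=1 RW=0 US=1 PS=0]
  ✗ PROTECTION_VIOLATION  [2 reads]
#2 VA=0x2C101E8 (r,kernel):
  L0: frame=0x27 idx=22 entry=0x36007 [P=1 RW=1 US=1 PS=0]
  L1: frame=0x36 idx=16 entry=0x38007 [P=1 RW=1 US=1 PS=0]
  ⇒ phys 0x381E8  [2 reads]
#3 VA=0x1A0503E (r,kernel):
  TLB hit vpn=0x1A05 → PA=0x2E03E
#4 VA=0x2E02EE8 (w,user):
  L0: frame=0x27 idx=23 entry=0x3A007 [P=1 RW=1 US=1 PS=0]
  L1: frame=0x3A idx=2 entry=0x3B005 [P=1 RW=0 US=1 PS=0]
  ✗ PROTECTION_VIOLATION  [2 reads]
#5 VA=0x260A596 (r,user):
  L0: frame=0x27 idx=19 entry=0x3E007 [P=1 RW=1 US=1 PS=0]
  L1: frame=0x3E idx=10 entry=0x3F007 [P=1 RW=1 US=1 PS=0]
  ⇒ phys 0x3F596  [2 reads]

TLB: [["0x2C10", "0x38"], ["0x1A05", "0x2E"], ["0x260A", "0x3F"]]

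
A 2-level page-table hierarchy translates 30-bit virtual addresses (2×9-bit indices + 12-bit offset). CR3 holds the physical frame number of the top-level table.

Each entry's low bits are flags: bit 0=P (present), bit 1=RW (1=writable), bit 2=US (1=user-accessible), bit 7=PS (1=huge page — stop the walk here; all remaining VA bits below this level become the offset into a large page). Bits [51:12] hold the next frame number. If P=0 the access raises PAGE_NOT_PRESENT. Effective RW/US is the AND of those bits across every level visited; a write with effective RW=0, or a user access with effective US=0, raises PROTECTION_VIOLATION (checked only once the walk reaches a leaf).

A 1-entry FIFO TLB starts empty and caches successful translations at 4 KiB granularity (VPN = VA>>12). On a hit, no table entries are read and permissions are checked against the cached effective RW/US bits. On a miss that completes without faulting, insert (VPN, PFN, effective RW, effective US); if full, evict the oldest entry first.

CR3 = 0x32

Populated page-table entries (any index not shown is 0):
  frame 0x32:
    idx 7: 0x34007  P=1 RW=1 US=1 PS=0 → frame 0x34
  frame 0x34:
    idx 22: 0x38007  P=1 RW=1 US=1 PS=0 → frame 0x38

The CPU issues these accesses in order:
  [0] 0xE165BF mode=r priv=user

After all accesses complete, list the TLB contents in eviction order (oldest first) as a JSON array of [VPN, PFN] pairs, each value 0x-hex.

Walk each access:
#0 VA=0xE165BF (r,user):
  L0 @0x32[7] → 0x34007  P=1,RW=1,US=1,PS=0
  L1 @0x34[22] → 0x38007  P=1,RW=1,US=1,PS=0
  → PA=0x385BF  (2 entries read)

TLB: [["0xE16", "0x38"]]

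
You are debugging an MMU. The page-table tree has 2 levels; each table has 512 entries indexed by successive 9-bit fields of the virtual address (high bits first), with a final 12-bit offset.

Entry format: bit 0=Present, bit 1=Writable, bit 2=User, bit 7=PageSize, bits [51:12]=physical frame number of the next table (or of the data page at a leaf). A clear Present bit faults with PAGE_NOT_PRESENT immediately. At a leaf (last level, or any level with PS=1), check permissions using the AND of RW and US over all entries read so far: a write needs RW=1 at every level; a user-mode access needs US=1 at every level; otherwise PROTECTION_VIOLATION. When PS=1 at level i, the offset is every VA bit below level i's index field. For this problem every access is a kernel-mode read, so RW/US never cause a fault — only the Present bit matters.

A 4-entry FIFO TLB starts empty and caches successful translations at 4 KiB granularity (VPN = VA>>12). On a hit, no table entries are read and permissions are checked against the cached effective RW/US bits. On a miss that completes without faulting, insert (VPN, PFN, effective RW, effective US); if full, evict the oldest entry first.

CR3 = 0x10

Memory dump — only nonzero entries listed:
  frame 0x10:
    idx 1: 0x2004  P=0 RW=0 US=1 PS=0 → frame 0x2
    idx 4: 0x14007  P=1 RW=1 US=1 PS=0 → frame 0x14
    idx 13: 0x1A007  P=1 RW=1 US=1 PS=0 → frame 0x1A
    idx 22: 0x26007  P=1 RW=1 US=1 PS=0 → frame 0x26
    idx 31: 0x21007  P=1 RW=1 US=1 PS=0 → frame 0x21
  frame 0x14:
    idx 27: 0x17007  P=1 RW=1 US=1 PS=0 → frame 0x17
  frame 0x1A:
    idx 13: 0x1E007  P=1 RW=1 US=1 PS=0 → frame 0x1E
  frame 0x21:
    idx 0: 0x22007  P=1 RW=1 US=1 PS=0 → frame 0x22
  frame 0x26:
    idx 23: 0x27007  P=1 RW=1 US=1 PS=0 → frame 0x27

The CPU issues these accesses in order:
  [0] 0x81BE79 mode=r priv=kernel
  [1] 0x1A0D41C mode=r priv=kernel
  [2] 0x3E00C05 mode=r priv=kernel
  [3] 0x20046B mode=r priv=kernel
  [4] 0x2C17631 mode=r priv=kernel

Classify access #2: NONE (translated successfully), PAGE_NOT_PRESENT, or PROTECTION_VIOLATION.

Trace:
#0 VA=0x81BE79 (r,kernel):
  L0 @0x10[4] → 0x14007  P=1,RW=1,US=1,PS=0
  L1 @0x14[27] → 0x17007  P=1,RW=1,US=1,PS=0
  ✓ 0x17E79  — 2 lookups
#1 VA=0x1A0D41C (r,kernel):
  L0 @0x10[13] → 0x1A007  P=1,RW=1,US=1,PS=0
  L1 @0x1A[13] → 0x1E007  P=1,RW=1,US=1,PS=0
  ✓ 0x1E41C  — 2 lookups
#2 VA=0x3E00C05 (r,kernel):
  L0 @0x10[31] → 0x21007  P=1,RW=1,US=1,PS=0
  L1 @0x21[0] → 0x22007  P=1,RW=1,US=1,PS=0
  ✓ 0x22C05  — 2 lookups
#3 VA=0x20046B (r,kernel):
  L0 @0x10[1] → 0x2004  P=0,RW=0,US=1,PS=0
  ✗ PAGE_NOT_PRESENT  [1 reads]
#4 VA=0x2C17631 (r,kernel):
  L0 @0x10[22] → 0x26007  P=1,RW=1,US=1,PS=0
  L1 @0x26[23] → 0x27007  P=1,RW=1,US=1,PS=0
  ✓ 0x27631  — 2 lookups

Access #2 fault: NONE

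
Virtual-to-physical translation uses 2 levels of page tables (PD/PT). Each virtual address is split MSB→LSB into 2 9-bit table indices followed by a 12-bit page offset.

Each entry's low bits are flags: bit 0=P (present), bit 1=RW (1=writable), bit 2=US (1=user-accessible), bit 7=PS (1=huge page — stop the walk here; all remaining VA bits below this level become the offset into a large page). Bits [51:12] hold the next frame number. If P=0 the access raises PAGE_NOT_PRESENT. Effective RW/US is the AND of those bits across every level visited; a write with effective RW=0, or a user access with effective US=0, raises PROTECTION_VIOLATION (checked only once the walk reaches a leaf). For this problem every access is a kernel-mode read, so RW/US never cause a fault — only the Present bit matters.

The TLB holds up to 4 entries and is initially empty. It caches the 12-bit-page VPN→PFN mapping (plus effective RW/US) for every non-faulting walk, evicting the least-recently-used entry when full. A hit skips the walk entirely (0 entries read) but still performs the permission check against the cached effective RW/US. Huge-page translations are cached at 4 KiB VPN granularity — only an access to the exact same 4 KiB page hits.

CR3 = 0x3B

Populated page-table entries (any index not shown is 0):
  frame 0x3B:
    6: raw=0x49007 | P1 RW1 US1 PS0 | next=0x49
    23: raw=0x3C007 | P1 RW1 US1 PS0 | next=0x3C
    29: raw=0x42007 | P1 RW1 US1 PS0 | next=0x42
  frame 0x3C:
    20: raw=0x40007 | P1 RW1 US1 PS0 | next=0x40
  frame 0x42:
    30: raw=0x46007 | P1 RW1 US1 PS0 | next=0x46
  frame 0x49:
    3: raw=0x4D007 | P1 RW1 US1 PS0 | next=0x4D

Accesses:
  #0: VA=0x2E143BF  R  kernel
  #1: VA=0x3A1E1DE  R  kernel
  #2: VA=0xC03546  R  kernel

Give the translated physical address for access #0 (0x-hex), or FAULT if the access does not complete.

Trace:
#0 VA=0x2E143BF (r,kernel):
  L0: frame=0x3B idx=23 entry=0x3C007 [P=1 RW=1 US=1 PS=0]
  L1: frame=0x3C idx=20 entry=0x40007 [P=1 RW=1 US=1 PS=0]
  → PA=0x403BF  (2 entries read)
#1 VA=0x3A1E1DE (r,kernel):
  L0: frame=0x3B idx=29 entry=0x42007 [P=1 RW=1 US=1 PS=0]
  L1: frame=0x42 idx=30 entry=0x46007 [P=1 RW=1 US=1 PS=0]
  → PA=0x461DE  (2 entries read)
#2 VA=0xC03546 (r,kernel):
  L0: frame=0x3B idx=6 entry=0x49007 [P=1 RW=1 US=1 PS=0]
  L1: frame=0x49 idx=3 entry=0x4D007 [P=1 RW=1 US=1 PS=0]
  → PA=0x4D546  (2 entries read)

Access #0 PA: 0x403BF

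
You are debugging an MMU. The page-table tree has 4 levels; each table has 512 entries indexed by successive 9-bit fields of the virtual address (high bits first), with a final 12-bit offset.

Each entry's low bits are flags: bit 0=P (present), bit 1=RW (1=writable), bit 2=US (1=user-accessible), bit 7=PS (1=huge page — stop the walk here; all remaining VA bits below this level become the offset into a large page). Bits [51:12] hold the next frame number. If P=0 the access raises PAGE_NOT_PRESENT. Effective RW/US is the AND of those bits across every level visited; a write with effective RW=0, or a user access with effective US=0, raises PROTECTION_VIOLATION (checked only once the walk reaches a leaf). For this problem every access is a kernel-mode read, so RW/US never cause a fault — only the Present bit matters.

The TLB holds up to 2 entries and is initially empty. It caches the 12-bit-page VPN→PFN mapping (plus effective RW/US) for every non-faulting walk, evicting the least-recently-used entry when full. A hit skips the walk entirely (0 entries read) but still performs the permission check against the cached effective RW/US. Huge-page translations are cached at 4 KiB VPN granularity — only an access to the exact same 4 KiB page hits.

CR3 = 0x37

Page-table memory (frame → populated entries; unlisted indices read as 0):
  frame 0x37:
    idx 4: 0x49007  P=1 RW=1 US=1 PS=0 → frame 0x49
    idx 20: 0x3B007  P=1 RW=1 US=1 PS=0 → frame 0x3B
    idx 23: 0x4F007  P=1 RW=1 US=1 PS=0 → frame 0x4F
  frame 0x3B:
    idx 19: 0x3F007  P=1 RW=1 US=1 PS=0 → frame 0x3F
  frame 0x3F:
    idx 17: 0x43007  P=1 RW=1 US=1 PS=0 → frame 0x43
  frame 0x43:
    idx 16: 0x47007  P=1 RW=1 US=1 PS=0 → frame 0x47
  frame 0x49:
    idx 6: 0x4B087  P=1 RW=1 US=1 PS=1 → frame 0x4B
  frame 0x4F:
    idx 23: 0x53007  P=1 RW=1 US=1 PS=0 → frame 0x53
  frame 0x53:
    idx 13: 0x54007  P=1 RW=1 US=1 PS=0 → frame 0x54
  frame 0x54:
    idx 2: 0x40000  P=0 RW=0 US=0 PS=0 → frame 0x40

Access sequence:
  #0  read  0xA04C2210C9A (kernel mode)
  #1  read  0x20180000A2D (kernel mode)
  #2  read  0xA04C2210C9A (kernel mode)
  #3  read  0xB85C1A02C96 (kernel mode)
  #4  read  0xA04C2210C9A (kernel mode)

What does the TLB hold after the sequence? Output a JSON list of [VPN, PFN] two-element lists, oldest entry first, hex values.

Trace:
#0 VA=0xA04C2210C9A (r,kernel):
  L0 @0x37[20] → 0x3B007  P=1,RW=1,US=1,PS=0
  L1 @0x3B[19] → 0x3F007  P=1,RW=1,US=1,PS=0
  L2 @0x3F[17] → 0x43007  P=1,RW=1,US=1,PS=0
  L3 @0x43[16] → 0x47007  P=1,RW=1,US=1,PS=0
  ⇒ phys 0x47C9A  [4 reads]
#1 VA=0x20180000A2D (r,kernel):
  L0 @0x37[4] → 0x49007  P=1,RW=1,US=1,PS=0
  L1 @0x49[6] → 0x4B087  P=1,RW=1,US=1,PS=1
  ⇒ phys 0x4BA2D (huge @L1)  [2 reads]
#2 VA=0xA04C2210C9A (r,kernel):
  TLB hit vpn=0xA04C2210 → PA=0x47C9A
#3 VA=0xB85C1A02C96 (r,kernel):
  L0 @0x37[23] → 0x4F007  P=1,RW=1,US=1,PS=0
  L1 @0x4F[23] → 0x53007  P=1,RW=1,US=1,PS=0
  L2 @0x53[13] → 0x54007  P=1,RW=1,US=1,PS=0
  L3 @0x54[2] → 0x40000  P=0,RW=0,US=0,PS=0
  → PAGE_NOT_PRESENT  (4 entries read)
#4 VA=0xA04C2210C9A (r,kernel):
  TLB hit vpn=0xA04C2210 → PA=0x47C9A

TLB: [["0x20180000", "0x4B"], ["0xA04C2210", "0x47"]]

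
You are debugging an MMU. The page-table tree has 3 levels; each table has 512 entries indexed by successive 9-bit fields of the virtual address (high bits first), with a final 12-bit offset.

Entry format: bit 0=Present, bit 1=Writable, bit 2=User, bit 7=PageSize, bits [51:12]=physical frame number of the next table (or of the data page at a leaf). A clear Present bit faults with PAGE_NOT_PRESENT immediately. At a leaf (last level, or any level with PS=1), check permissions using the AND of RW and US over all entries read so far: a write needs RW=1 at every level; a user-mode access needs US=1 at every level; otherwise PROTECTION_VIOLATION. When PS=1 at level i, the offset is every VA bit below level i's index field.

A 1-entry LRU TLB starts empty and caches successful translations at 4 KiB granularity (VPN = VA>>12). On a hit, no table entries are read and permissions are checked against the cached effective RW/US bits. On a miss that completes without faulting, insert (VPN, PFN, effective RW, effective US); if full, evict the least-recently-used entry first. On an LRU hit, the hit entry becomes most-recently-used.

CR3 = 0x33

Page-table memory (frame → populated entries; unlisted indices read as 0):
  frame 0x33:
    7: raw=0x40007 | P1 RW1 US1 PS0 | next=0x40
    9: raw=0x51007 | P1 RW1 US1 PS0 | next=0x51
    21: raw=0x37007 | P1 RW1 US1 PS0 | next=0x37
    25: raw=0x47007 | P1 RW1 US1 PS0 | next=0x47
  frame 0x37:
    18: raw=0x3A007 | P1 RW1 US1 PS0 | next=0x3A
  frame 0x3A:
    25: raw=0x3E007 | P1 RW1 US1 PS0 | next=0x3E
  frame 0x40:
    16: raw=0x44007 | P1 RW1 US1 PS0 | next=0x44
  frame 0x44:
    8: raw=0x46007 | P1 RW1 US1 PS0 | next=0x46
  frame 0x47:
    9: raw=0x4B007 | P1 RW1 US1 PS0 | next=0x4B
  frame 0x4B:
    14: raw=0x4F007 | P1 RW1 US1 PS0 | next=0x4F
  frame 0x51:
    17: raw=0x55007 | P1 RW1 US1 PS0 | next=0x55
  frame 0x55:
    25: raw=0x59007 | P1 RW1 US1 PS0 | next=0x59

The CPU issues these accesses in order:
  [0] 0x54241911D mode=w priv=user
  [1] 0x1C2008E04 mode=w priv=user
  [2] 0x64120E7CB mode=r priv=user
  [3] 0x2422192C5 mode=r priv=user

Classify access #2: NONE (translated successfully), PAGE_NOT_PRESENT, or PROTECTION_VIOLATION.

Walk each access:
#0 VA=0x54241911D (w,user):
  [0] read 0x33 idx=21: raw=0x37007 flags P=1 W=1 U=1 S=0
  [1] read 0x37 idx=18: raw=0x3A007 flags P=1 W=1 U=1 S=0
  [2] read 0x3A idx=25: raw=0x3E007 flags P=1 W=1 U=1 S=0
  → PA=0x3E11D  (3 entries read)
#1 VA=0x1C2008E04 (w,user):
  [0] read 0x33 idx=7: raw=0x40007 flags P=1 W=1 U=1 S=0
  [1] read 0x40 idx=16: raw=0x44007 flags P=1 W=1 U=1 S=0
  [2] read 0x44 idx=8: raw=0x46007 flags P=1 W=1 U=1 S=0
  → PA=0x46E04  (3 entries read)
#2 VA=0x64120E7CB (r,user):
  [0] read 0x33 idx=25: raw=0x47007 flags P=1 W=1 U=1 S=0
  [1] read 0x47 idx=9: raw=0x4B007 flags P=1 W=1 U=1 S=0
  [2] read 0x4B idx=14: raw=0x4F007 flags P=1 W=1 U=1 S=0
  → PA=0x4F7CB  (3 entries read)
#3 VA=0x2422192C5 (r,user):
  [0] read 0x33 idx=9: raw=0x51007 flags P=1 W=1 U=1 S=0
  [1] read 0x51 idx=17: raw=0x55007 flags P=1 W=1 U=1 S=0
  [2] read 0x55 idx=25: raw=0x59007 flags P=1 W=1 U=1 S=0
  → PA=0x592C5  (3 entries read)

Access #2 fault: NONE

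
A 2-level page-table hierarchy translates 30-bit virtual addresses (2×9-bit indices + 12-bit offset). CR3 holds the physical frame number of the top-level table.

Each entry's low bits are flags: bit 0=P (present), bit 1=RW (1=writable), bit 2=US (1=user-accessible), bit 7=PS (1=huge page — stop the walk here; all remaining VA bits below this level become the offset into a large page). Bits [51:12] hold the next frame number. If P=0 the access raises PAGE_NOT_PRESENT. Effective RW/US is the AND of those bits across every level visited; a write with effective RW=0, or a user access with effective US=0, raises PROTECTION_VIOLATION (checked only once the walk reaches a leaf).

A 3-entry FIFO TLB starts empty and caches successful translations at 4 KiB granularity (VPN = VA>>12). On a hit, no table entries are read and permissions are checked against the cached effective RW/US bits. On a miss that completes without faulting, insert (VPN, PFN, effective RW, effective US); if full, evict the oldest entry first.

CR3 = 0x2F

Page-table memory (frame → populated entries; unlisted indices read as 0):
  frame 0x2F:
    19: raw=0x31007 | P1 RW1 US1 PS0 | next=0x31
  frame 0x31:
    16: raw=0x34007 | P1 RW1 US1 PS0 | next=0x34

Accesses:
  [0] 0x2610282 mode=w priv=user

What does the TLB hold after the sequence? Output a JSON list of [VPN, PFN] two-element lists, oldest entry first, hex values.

Walk each access:
#0 VA=0x2610282 (w,user):
  L0: frame=0x2F idx=19 entry=0x31007 [P=1 RW=1 US=1 PS=0]
  L1: frame=0x31 idx=16 entry=0x34007 [P=1 RW=1 US=1 PS=0]
  ⇒ phys 0x34282  [2 reads]

TLB: [["0x2610", "0x34"]]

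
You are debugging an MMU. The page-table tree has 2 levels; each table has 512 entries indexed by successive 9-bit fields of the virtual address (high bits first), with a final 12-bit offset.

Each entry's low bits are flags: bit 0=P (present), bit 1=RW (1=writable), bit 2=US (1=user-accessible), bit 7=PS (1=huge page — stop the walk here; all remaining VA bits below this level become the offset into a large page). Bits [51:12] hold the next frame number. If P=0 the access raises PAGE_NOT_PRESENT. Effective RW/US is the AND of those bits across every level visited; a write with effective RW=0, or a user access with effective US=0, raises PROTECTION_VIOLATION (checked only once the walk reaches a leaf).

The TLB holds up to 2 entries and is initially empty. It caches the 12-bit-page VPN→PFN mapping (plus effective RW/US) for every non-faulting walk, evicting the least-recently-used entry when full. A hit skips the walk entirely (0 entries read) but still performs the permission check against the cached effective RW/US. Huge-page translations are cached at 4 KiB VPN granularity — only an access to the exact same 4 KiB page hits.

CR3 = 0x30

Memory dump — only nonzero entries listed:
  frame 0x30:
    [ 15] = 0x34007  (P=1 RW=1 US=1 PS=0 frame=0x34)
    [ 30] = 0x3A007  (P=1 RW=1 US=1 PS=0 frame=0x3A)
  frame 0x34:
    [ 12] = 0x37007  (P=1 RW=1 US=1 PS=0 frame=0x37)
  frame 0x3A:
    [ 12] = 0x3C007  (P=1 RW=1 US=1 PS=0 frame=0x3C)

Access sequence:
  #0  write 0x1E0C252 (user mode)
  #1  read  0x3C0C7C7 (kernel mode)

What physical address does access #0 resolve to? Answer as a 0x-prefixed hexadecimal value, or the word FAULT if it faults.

Walk each access:
#0 VA=0x1E0C252 (w,user):
  L0: frame=0x30 idx=15 entry=0x34007 [P=1 RW=1 US=1 PS=0]
  L1: frame=0x34 idx=12 entry=0x37007 [P=1 RW=1 US=1 PS=0]
  ⇒ phys 0x37252  [2 reads]
#1 VA=0x3C0C7C7 (r,kernel):
  L0: frame=0x30 idx=30 entry=0x3A007 [P=1 RW=1 US=1 PS=0]
  L1: frame=0x3A idx=12 entry=0x3C007 [P=1 RW=1 US=1 PS=0]
  ⇒ phys 0x3C7C7  [2 reads]

Access #0 PA: 0x37252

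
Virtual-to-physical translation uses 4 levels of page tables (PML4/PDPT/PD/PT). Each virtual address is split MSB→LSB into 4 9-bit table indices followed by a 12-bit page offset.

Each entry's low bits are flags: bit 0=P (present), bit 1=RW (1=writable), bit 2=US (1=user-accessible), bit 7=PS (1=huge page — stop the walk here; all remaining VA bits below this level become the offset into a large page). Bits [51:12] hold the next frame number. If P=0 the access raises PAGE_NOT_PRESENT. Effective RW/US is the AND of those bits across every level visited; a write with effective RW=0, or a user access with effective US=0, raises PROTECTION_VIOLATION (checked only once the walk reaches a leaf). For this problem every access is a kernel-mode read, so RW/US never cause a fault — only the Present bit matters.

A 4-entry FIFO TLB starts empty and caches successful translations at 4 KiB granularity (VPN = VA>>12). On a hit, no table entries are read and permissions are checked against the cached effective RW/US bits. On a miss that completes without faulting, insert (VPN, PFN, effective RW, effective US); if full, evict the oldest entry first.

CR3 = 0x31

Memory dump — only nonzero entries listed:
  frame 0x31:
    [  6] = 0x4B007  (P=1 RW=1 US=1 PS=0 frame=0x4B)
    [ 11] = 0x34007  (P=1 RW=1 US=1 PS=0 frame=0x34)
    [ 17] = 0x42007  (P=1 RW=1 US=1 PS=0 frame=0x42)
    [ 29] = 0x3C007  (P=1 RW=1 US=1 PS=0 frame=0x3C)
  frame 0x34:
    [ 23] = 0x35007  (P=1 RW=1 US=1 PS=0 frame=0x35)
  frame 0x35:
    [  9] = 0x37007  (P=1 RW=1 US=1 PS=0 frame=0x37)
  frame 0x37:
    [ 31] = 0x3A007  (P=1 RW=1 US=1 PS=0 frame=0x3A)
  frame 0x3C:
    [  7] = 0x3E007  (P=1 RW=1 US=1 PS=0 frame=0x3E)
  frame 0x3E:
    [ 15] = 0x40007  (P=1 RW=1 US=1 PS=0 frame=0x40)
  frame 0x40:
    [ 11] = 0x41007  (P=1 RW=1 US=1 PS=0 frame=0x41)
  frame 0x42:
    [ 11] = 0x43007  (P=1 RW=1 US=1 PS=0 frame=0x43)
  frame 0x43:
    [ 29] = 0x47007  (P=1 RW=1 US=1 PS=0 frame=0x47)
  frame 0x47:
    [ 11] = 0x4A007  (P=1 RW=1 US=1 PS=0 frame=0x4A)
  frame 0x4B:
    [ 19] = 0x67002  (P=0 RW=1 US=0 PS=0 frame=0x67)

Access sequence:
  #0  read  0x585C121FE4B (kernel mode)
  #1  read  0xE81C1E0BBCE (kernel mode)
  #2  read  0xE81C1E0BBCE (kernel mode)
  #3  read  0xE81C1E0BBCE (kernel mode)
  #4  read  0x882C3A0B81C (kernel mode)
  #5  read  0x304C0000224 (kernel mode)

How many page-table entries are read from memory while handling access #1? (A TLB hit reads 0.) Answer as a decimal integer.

Trace:
#0 VA=0x585C121FE4B (r,kernel):
  L0 @0x31[11] → 0x34007  P=1,RW=1,US=1,PS=0
  L1 @0x34[23] → 0x35007  P=1,RW=1,US=1,PS=0
  L2 @0x35[9] → 0x37007  P=1,RW=1,US=1,PS=0
  L3 @0x37[31] → 0x3A007  P=1,RW=1,US=1,PS=0
  → PA=0x3AE4B  (4 entries read)
#1 VA=0xE81C1E0BBCE (r,kernel):
  L0 @0x31[29] → 0x3C007  P=1,RW=1,US=1,PS=0
  L1 @0x3C[7] → 0x3E007  P=1,RW=1,US=1,PS=0
  L2 @0x3E[15] → 0x40007  P=1,RW=1,US=1,PS=0
  L3 @0x40[11] → 0x41007  P=1,RW=1,US=1,PS=0
  → PA=0x41BCE  (4 entries read)
#2 VA=0xE81C1E0BBCE (r,kernel):
  TLB hit vpn=0xE81C1E0B → PA=0x41BCE
#3 VA=0xE81C1E0BBCE (r,kernel):
  TLB hit vpn=0xE81C1E0B → PA=0x41BCE
#4 VA=0x882C3A0B81C (r,kernel):
  L0 @0x31[17] → 0x42007  P=1,RW=1,US=1,PS=0
  L1 @0x42[11] → 0x43007  P=1,RW=1,US=1,PS=0
  L2 @0x43[29] → 0x47007  P=1,RW=1,US=1,PS=0
  L3 @0x47[11] → 0x4A007  P=1,RW=1,US=1,PS=0
  → PA=0x4A81C  (4 entries read)
#5 VA=0x304C0000224 (r,kernel):
  L0 @0x31[6] → 0x4B007  P=1,RW=1,US=1,PS=0
  L1 @0x4B[19] → 0x67002  P=0,RW=1,US=0,PS=0
  ⇒ fault: PAGE_NOT_PRESENT  — 2 lookups

Entries read for #1: 4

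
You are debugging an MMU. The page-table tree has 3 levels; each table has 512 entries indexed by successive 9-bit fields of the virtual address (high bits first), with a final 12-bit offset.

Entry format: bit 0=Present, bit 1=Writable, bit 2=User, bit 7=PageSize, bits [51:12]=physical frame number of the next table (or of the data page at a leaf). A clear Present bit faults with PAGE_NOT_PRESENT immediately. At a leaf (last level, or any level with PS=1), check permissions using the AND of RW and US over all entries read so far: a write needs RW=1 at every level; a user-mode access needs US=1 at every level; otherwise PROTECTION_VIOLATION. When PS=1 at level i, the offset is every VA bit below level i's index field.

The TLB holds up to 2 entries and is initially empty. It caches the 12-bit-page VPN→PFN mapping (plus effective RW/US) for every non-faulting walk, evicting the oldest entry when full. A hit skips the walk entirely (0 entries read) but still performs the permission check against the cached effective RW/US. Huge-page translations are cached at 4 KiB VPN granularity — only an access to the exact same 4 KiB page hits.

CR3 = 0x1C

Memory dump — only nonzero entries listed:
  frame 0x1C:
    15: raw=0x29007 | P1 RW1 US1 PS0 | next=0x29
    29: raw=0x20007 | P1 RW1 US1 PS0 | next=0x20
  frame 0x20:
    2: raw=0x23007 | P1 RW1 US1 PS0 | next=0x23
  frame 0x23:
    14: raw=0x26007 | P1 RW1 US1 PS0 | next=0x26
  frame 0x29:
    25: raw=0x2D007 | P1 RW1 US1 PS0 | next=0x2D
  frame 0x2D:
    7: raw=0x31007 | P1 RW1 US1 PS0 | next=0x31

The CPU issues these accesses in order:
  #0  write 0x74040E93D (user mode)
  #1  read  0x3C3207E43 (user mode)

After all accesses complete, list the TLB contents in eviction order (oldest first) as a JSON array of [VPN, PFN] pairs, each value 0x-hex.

Walk each access:
#0 VA=0x74040E93D (w,user):
  L0: frame=0x1C idx=29 entry=0x20007 [P=1 RW=1 US=1 PS=0]
  L1: frame=0x20 idx=2 entry=0x23007 [P=1 RW=1 US=1 PS=0]
  L2: frame=0x23 idx=14 entry=0x26007 [P=1 RW=1 US=1 PS=0]
  ✓ 0x2693D  — 3 lookups
#1 VA=0x3C3207E43 (r,user):
  L0: frame=0x1C idx=15 entry=0x29007 [P=1 RW=1 US=1 PS=0]
  L1: frame=0x29 idx=25 entry=0x2D007 [P=1 RW=1 US=1 PS=0]
  L2: frame=0x2D idx=7 entry=0x31007 [P=1 RW=1 US=1 PS=0]
  ✓ 0x31E43  — 3 lookups

TLB: [["0x74040E", "0x26"], ["0x3C3207", "0x31"]]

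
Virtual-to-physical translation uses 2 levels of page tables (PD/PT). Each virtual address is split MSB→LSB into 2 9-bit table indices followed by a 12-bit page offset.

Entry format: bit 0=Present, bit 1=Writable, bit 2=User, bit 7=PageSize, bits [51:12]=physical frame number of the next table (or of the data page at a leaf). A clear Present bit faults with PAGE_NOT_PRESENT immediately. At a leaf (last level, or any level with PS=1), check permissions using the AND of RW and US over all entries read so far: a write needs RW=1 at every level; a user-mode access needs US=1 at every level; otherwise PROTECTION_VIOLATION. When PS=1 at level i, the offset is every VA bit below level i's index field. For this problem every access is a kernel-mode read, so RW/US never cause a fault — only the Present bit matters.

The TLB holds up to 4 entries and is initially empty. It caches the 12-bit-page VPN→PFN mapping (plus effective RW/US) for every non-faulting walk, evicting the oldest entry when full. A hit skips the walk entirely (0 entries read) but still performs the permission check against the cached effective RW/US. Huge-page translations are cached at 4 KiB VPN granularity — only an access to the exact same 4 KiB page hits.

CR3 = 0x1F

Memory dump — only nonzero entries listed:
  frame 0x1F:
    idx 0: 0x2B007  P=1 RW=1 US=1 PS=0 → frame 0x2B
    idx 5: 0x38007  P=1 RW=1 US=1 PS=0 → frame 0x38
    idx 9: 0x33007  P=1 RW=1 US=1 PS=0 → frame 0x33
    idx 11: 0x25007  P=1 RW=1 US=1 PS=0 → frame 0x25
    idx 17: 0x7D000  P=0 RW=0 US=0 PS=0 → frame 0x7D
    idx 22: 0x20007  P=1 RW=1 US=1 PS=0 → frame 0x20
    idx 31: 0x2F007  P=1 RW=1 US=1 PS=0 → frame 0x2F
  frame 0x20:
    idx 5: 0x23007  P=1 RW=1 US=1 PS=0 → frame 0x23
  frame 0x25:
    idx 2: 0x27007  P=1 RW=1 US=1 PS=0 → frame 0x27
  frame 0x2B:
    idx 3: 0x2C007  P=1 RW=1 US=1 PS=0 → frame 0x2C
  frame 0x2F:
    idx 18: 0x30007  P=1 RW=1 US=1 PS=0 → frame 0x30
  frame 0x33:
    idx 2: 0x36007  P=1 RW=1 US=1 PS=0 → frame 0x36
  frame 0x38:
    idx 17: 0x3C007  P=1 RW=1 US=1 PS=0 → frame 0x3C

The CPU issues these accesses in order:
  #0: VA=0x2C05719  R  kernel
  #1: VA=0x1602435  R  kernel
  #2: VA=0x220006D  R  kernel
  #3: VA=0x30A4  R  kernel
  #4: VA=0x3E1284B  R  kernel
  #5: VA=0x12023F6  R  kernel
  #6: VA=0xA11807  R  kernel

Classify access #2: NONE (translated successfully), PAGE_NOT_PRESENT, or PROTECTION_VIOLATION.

Trace:
#0 VA=0x2C05719 (r,kernel):
  [0] read 0x1F idx=22: raw=0x20007 flags P=1 W=1 U=1 S=0
  [1] read 0x20 idx=5: raw=0x23007 flags P=1 W=1 U=1 S=0
  ⇒ phys 0x23719  [2 reads]
#1 VA=0x1602435 (r,kernel):
  [0] read 0x1F idx=11: raw=0x25007 flags P=1 W=1 U=1 S=0
  [1] read 0x25 idx=2: raw=0x27007 flags P=1 W=1 U=1 S=0
  ⇒ phys 0x27435  [2 reads]
#2 VA=0x220006D (r,kernel):
  [0] read 0x1F idx=17: raw=0x7D000 flags P=0 W=0 U=0 S=0
  ⇒ fault: PAGE_NOT_PRESENT  — 1 lookups
#3 VA=0x30A4 (r,kernel):
  [0] read 0x1F idx=0: raw=0x2B007 flags P=1 W=1 U=1 S=0
  [1] read 0x2B idx=3: raw=0x2C007 flags P=1 W=1 U=1 S=0
  ⇒ phys 0x2C0A4  [2 reads]
#4 VA=0x3E1284B (r,kernel):
  [0] read 0x1F idx=31: raw=0x2F007 flags P=1 W=1 U=1 S=0
  [1] read 0x2F idx=18: raw=0x30007 flags P=1 W=1 U=1 S=0
  ⇒ phys 0x3084B  [2 reads]
#5 VA=0x12023F6 (r,kernel):
  [0] read 0x1F idx=9: raw=0x33007 flags P=1 W=1 U=1 S=0
  [1] read 0x33 idx=2: raw=0x36007 flags P=1 W=1 U=1 S=0
  ⇒ phys 0x363F6  [2 reads]
#6 VA=0xA11807 (r,kernel):
  [0] read 0x1F idx=5: raw=0x38007 flags P=1 W=1 U=1 S=0
  [1] read 0x38 idx=17: raw=0x3C007 flags P=1 W=1 U=1 S=0
  ⇒ phys 0x3C807  [2 reads]

Access #2 fault: PAGE_NOT_PRESENT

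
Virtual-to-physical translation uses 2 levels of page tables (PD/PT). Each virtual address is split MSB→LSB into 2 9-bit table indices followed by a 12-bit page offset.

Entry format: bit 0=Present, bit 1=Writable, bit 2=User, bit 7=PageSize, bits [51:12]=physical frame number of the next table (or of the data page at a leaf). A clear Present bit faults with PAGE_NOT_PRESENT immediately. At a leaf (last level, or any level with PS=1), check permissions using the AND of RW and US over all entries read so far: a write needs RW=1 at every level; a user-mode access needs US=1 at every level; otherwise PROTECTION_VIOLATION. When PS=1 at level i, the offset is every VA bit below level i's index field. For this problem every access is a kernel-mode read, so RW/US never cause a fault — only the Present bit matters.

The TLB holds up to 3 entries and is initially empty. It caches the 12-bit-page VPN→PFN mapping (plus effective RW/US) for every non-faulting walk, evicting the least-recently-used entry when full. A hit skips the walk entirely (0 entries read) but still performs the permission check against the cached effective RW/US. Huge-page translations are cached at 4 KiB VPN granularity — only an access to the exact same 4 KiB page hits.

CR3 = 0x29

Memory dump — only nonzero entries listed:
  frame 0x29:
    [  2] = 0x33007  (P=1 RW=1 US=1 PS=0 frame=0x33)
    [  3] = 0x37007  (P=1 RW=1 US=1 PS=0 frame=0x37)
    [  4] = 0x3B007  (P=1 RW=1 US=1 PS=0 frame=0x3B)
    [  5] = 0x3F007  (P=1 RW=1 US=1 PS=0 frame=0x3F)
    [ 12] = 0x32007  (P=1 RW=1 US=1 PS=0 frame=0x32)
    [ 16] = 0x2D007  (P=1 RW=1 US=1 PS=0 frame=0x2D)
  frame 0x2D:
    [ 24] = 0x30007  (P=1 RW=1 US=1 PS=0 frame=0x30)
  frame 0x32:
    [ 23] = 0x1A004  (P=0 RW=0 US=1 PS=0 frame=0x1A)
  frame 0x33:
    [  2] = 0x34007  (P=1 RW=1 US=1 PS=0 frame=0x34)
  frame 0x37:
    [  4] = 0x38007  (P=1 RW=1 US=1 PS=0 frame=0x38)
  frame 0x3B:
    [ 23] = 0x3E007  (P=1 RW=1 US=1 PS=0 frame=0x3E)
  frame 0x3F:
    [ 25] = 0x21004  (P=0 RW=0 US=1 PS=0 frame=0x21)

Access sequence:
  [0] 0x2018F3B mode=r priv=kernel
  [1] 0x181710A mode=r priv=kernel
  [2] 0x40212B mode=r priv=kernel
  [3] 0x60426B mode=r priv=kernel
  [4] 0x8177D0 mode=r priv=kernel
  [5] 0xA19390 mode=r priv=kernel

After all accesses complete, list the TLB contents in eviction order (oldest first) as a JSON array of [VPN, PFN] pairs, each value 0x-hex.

Per-access translation:
#0 VA=0x2018F3B (r,kernel):
  lvl0: tbl 0x29, slot 16 ⇒ 0x2D007 (P1/RW1/US1/PS0)
  lvl1: tbl 0x2D, slot 24 ⇒ 0x30007 (P1/RW1/US1/PS0)
  ✓ 0x30F3B  — 2 lookups
#1 VA=0x181710A (r,kernel):
  lvl0: tbl 0x29, slot 12 ⇒ 0x32007 (P1/RW1/US1/PS0)
  lvl1: tbl 0x32, slot 23 ⇒ 0x1A004 (P0/RW0/US1/PS0)
  ⇒ fault: PAGE_NOT_PRESENT  — 2 lookups
#2 VA=0x40212B (r,kernel):
  lvl0: tbl 0x29, slot 2 ⇒ 0x33007 (P1/RW1/US1/PS0)
  lvl1: tbl 0x33, slot 2 ⇒ 0x34007 (P1/RW1/US1/PS0)
  ✓ 0x3412B  — 2 lookups
#3 VA=0x60426B (r,kernel):
  lvl0: tbl 0x29, slot 3 ⇒ 0x37007 (P1/RW1/US1/PS0)
  lvl1: tbl 0x37, slot 4 ⇒ 0x38007 (P1/RW1/US1/PS0)
  ✓ 0x3826B  — 2 lookups
#4 VA=0x8177D0 (r,kernel):
  lvl0: tbl 0x29, slot 4 ⇒ 0x3B007 (P1/RW1/US1/PS0)
  lvl1: tbl 0x3B, slot 23 ⇒ 0x3E007 (P1/RW1/US1/PS0)
  ✓ 0x3E7D0  — 2 lookups
#5 VA=0xA19390 (r,kernel):
  lvl0: tbl 0x29, slot 5 ⇒ 0x3F007 (P1/RW1/US1/PS0)
  lvl1: tbl 0x3F, slot 25 ⇒ 0x21004 (P0/RW0/US1/PS0)
  ⇒ fault: PAGE_NOT_PRESENT  — 2 lookups

TLB: [["0x402", "0x34"], ["0x604", "0x38"], ["0x817", "0x3E"]]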